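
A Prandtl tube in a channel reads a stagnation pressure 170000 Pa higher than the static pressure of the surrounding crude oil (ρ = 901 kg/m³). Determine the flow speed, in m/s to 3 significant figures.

At the stagnation point the flow is brought to rest, so Bernoulli gives P_stag − P_static = ½ρv².
v = √(2ΔP/ρ) = √(2·170000/901) = 19.4 m/s.

v = 19.4 m/s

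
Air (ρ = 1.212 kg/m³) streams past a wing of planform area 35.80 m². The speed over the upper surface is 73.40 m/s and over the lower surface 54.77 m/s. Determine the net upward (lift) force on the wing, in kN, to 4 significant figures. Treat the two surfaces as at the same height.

The faster flow above has the lower pressure; Bernoulli (same height) gives ΔP = ½ρ(v_up² − v_low²).
ΔP = ½·1.212·(73.40² − 54.77²) = 1447 Pa.
Lift = ΔP · A = 1447 × 35.80 = 51800 N.

F ≈ 51.80 kN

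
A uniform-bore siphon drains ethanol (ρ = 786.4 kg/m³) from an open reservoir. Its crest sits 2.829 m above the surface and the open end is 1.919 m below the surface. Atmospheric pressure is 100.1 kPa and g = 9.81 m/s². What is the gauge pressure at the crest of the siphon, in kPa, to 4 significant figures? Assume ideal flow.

Bernoulli surface→outlet gives ½v² = g·h_out, so v = √(2·9.81·1.919) = 6.136 m/s.
The bore is uniform, so the speed at the crest is the same v. Bernoulli surface→crest: P_atm = P_top + ½ρv² + ρg·h_top.
P_top = 100100 − ½·786.4·6.136² − 786.4·9.81·2.829 = 63470 Pa. So P_gauge = P_top − P_atm = -36630 Pa.

P_gauge ≈ -36.63 kPa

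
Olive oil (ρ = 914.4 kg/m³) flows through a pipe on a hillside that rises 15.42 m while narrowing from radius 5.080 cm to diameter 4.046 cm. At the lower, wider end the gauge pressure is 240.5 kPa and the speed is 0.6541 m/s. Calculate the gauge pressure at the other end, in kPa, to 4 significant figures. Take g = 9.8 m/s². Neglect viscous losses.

94.74 kPa

Mass conservation (A₁v₁ = A₂v₂) gives v₂ = 0.6541 × 81.07/12.86 = 4.125 m/s.
Energy conservation along the streamline gives P₂ = P₁ − ½ρ(v₂² − v₁²) − ρg(h₂ − h₁).
P₂ = 240500 + ½·914.4·(0.6541² − 4.125²) − 914.4·9.8·(+15.42) = 240500 + (-7582) − (138200) = 94740 Pa.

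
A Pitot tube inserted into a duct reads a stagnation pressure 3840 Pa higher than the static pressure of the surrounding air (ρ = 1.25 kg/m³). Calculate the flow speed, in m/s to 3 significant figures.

v ≈ 78.4 m/s

At the stagnation point the flow is brought to rest, so Bernoulli gives P_stag − P_static = ½ρv².
v = √(2ΔP/ρ) = √(2·3840/1.25) = 78.4 m/s.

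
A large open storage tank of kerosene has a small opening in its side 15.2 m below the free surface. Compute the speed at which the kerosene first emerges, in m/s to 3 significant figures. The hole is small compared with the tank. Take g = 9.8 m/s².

Bernoulli from surface to hole (P equal, v_surface ≈ 0): v = √(2gh) = √(2×9.8×15.2) = 17.3 m/s.

17.3 m/s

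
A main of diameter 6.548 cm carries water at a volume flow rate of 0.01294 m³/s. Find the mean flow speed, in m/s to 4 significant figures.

Q = 0.01294 m³/s = 0.01294 m³/s.
v = Q/A = 0.01294 / 0.003367 = 3.843 m/s.

3.843 m/s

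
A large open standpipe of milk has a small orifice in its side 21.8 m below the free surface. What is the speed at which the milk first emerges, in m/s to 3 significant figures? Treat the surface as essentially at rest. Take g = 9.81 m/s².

20.7 m/s

The surface is effectively still and both ends are open, so ½v² = gh and v = √(2·9.81·21.8) = 20.7 m/s.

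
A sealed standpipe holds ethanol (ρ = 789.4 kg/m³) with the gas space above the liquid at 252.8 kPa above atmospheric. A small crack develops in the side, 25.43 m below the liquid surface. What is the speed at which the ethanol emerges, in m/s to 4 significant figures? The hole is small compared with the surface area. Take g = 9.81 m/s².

v ≈ 33.76 m/s

Take point 1 at the surface (v₁ ≈ 0) and point 2 at the hole (at atmospheric pressure). Bernoulli: P₁ + ρg h = P_atm + ½ρv₂².
With P₁ − P_atm = 252800 Pa, v₂ = √(2gh + 2ΔP/ρ) = √(2·9.81·25.43 + 2·252800/789.4) = 33.76 m/s.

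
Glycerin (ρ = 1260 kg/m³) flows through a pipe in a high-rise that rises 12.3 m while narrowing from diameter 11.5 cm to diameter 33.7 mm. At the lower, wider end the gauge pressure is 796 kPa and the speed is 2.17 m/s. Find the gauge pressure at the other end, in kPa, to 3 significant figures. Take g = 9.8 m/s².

245 kPa

The volume flow rate is constant, so v₂ = (A₁/A₂)v₁ = (104/8.92)·2.17 = 25.3 m/s.
Applying Bernoulli between the two ends and solving for P₂: P₂ = P₁ + ½ρ(v₁² − v₂²) − ρgΔh.
P₂ = 796000 + ½·1260·(2.17² − 25.3²) − 1260·9.8·(+12.3) = 796000 + (-399000) − (152000) = 245000 Pa.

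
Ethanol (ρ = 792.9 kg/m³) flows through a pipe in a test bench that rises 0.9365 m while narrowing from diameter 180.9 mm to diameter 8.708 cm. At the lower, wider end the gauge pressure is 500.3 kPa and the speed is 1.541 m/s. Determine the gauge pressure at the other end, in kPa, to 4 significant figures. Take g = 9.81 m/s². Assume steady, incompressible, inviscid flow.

P₂ = 476.4 kPa

Continuity gives A₁v₁ = A₂v₂, so v₂ = (257.0 cm²)/(59.56 cm²) × 1.541 m/s = 6.650 m/s.
Energy conservation along the streamline gives P₂ = P₁ − ½ρ(v₂² − v₁²) − ρg(h₂ − h₁).
P₂ = 500300 + ½·792.9·(1.541² − 6.650²) − 792.9·9.81·(+0.9365) = 500300 + (-16590) − (7284) = 476400 Pa.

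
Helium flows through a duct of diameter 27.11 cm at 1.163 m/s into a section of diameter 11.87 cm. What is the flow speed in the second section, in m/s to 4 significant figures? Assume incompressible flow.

Mass conservation (A₁v₁ = A₂v₂) gives v₂ = 1.163 × 577.2/110.7 = 6.066 m/s.

v₂ = 6.066 m/s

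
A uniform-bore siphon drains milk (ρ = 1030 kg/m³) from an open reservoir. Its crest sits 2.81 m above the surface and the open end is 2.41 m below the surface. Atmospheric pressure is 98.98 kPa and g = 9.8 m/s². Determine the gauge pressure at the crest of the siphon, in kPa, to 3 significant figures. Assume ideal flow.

P_gauge ≈ -52.7 kPa

The outlet speed comes from Torricelli: v = √(2g·2.41) = 6.87 m/s.
With constant cross-section the crest speed equals v; applying Bernoulli from the surface up to the crest, P_top = P_atm − ½ρv² − ρg·h_top.
P_top = 98980 − ½·1030·6.87² − 1030·9.8·2.81 = 46300 Pa. So P_gauge = P_top − P_atm = -52700 Pa.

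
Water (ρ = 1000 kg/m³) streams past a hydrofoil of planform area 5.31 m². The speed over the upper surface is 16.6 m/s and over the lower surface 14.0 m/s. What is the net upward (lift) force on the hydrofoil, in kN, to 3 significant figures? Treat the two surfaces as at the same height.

From P + ½ρv² = const at equal height, P_low − P_up = ½ρ(v_up² − v_low²).
ΔP = ½·1000·(16.6² − 14.0²) = 39800 Pa.
Lift = ΔP · A = 39800 × 5.31 = 211000 N.

F ≈ 211 kN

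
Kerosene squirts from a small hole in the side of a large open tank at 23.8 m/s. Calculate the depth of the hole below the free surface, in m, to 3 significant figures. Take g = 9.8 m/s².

h = 28.9 m

Inverting v = √(2gh) gives h = v² / 2g.
h = 23.8²/(2·9.8) = 566/19.60 = 28.9 m.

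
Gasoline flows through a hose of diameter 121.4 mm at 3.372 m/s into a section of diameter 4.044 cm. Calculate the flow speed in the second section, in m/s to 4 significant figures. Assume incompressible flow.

30.39 m/s

The volume flow rate is constant, so v₂ = (A₁/A₂)v₁ = (115.8/12.84)·3.372 = 30.39 m/s.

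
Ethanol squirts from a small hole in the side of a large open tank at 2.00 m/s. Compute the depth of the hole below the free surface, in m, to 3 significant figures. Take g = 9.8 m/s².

For a small hole in a large open tank, ½v² = gh, giving h = v²/(2g).
h = 2.00²/(2·9.8) = 4.00/19.60 = 0.204 m.

h = 0.204 m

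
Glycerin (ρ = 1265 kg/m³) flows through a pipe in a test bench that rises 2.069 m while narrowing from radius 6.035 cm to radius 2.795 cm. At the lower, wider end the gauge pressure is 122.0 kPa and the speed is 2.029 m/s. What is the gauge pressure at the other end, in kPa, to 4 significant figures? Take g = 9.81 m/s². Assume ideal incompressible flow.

By continuity, v₂ = v₁·A₁/A₂ = 2.029·(114.4/24.54) = 9.460 m/s.
Energy conservation along the streamline gives P₂ = P₁ − ½ρ(v₂² − v₁²) − ρg(h₂ − h₁).
P₂ = 122000 + ½·1265·(2.029² − 9.460²) − 1265·9.81·(+2.069) = 122000 + (-53990) − (25680) = 42330 Pa.

P₂ ≈ 42.33 kPa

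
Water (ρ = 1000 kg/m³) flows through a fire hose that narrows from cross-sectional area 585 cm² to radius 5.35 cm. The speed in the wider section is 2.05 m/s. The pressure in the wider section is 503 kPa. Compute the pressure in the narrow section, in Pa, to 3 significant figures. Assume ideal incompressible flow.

P₂ ≈ 416000 Pa

By continuity, v₂ = v₁·A₁/A₂ = 2.05·(585/89.9) = 13.3 m/s.
Along the horizontal streamline, P + ½ρv² is constant.
P₂ = P₁ − ½ρ(v₂² − v₁²) = 503000 − ½·1000·(13.3² − 2.05²) = 503000 − 86800 = 416000 Pa.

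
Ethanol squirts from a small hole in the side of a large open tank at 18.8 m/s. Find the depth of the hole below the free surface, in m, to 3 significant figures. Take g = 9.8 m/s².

h ≈ 18.0 m

Inverting v = √(2gh) gives h = v² / 2g.
h = 18.8²/(2·9.8) = 353/19.60 = 18.0 m.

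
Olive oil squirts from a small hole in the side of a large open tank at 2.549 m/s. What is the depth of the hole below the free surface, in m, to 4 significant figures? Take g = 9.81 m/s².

0.3312 m

For a small hole in a large open tank, ½v² = gh, giving h = v²/(2g).
h = 2.549²/(2·9.81) = 6.497/19.62 = 0.3312 m.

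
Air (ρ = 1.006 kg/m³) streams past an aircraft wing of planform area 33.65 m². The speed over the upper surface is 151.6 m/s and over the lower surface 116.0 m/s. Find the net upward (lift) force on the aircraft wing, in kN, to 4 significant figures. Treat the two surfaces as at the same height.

F = 161.2 kN

From P + ½ρv² = const at equal height, P_low − P_up = ½ρ(v_up² − v_low²).
ΔP = ½·1.006·(151.6² − 116.0²) = 4792 Pa.
Lift = ΔP · A = 4792 × 33.65 = 161200 N.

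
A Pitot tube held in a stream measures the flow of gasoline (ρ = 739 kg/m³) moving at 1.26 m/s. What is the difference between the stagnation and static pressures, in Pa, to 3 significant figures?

Bernoulli between the free stream and the stagnation point: ½ρv² = P_stag − P_static.
ΔP = ½·739·1.26² = 587 Pa.

ΔP ≈ 587 Pa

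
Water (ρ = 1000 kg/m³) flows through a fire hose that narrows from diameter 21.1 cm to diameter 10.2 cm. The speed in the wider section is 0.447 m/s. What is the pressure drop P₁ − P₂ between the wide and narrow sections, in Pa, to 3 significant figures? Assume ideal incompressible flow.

Continuity gives A₁v₁ = A₂v₂, so v₂ = (350 cm²)/(81.7 cm²) × 0.447 m/s = 1.91 m/s.
Along the horizontal streamline, P + ½ρv² is constant.
P₁ − P₂ = ½·1000·(1.91² − 0.447²) = ½·1000·3.46 = 1730 Pa.

ΔP = 1730 Pa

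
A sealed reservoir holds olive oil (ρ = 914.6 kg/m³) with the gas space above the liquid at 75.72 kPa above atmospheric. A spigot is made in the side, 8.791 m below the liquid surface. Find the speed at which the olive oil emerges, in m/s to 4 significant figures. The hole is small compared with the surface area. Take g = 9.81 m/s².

Take point 1 at the surface (v₁ ≈ 0) and point 2 at the hole (at atmospheric pressure). Bernoulli: P₁ + ρg h = P_atm + ½ρv₂².
With P₁ − P_atm = 75720 Pa, v₂ = √(2gh + 2ΔP/ρ) = √(2·9.81·8.791 + 2·75720/914.6) = 18.39 m/s.

v = 18.39 m/s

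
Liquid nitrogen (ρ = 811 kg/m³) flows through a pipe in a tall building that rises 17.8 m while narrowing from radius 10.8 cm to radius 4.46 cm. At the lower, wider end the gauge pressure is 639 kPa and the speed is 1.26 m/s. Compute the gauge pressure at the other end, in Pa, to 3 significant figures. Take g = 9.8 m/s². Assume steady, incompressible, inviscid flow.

Mass conservation (A₁v₁ = A₂v₂) gives v₂ = 1.26 × 366/62.5 = 7.39 m/s.
Bernoulli: P₁ + ½ρv₁² + ρg h₁ = P₂ + ½ρv₂² + ρg h₂, so P₂ = P₁ + ½ρ(v₁² − v₂²) − ρg(h₂ − h₁).
P₂ = 639000 + ½·811·(1.26² − 7.39²) − 811·9.8·(+17.8) = 639000 + (-21500) − (141000) = 476000 Pa.

476000 Pa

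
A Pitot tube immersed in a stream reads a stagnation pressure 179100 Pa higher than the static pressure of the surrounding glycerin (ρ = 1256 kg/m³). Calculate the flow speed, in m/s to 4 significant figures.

The dynamic pressure equals the rise in static pressure at the stagnation point: ΔP = ½ρv².
v = √(2ΔP/ρ) = √(2·179100/1256) = 16.89 m/s.

v ≈ 16.89 m/s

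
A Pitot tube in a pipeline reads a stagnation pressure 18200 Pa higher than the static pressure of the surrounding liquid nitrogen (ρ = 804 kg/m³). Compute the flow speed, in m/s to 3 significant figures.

v ≈ 6.73 m/s

The dynamic pressure equals the rise in static pressure at the stagnation point: ΔP = ½ρv².
v = √(2ΔP/ρ) = √(2·18200/804) = 6.73 m/s.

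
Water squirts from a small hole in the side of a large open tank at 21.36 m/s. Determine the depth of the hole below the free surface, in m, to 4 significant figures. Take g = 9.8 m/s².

For a small hole in a large open tank, ½v² = gh, giving h = v²/(2g).
h = 21.36²/(2·9.8) = 456.2/19.60 = 23.28 m.

h ≈ 23.28 m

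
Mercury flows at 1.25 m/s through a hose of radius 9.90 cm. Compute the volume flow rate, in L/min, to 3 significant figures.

Q ≈ 2310 L/min

Q = A·v = 0.0308 m² × 1.25 m/s = 0.0385 m³/s.
Converting: 0.0385 m³/s × 60000 = 2310 L/min.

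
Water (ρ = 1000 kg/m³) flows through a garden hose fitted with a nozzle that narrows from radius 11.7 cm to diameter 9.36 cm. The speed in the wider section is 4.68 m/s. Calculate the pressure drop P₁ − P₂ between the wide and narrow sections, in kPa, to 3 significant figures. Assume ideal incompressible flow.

By continuity, v₂ = v₁·A₁/A₂ = 4.68·(430/68.8) = 29.2 m/s.
Along the horizontal streamline, P + ½ρv² is constant.
P₁ − P₂ = ½·1000·(29.2² − 4.68²) = ½·1000·834 = 417000 Pa.

417 kPa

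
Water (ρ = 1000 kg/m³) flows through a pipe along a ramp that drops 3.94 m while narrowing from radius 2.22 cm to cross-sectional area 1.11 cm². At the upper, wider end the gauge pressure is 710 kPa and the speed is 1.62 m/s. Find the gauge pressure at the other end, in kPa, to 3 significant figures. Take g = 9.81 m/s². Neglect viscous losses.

P₂ ≈ 495 kPa

By continuity, v₂ = v₁·A₁/A₂ = 1.62·(15.5/1.11) = 22.6 m/s.
Energy conservation along the streamline gives P₂ = P₁ − ½ρ(v₂² − v₁²) − ρg(h₂ − h₁).
P₂ = 710000 + ½·1000·(1.62² − 22.6²) − 1000·9.81·(−3.94) = 710000 + (-254000) − (-38700) = 495000 Pa.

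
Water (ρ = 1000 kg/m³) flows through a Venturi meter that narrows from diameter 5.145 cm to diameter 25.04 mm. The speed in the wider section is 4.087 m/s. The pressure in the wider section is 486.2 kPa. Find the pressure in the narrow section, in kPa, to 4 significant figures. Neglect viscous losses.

345.7 kPa

Mass conservation (A₁v₁ = A₂v₂) gives v₂ = 4.087 × 20.79/4.924 = 17.25 m/s.
The pipe is horizontal, so Bernoulli reduces to P₁ + ½ρv₁² = P₂ + ½ρv₂².
P₂ = P₁ − ½ρ(v₂² − v₁²) = 486200 − ½·1000·(17.25² − 4.087²) = 486200 − 140500 = 345700 Pa.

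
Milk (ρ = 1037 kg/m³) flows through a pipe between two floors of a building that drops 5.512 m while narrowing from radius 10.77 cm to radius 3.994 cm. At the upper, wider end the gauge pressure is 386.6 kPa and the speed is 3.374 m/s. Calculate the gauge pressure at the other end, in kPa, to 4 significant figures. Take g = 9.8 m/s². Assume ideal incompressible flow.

P₂ ≈ 136.4 kPa

Mass conservation (A₁v₁ = A₂v₂) gives v₂ = 3.374 × 364.4/50.11 = 24.53 m/s.
Applying Bernoulli between the two ends and solving for P₂: P₂ = P₁ + ½ρ(v₁² − v₂²) − ρgΔh.
P₂ = 386600 + ½·1037·(3.374² − 24.53²) − 1037·9.8·(−5.512) = 386600 + (-306200) − (-56020) = 136400 Pa.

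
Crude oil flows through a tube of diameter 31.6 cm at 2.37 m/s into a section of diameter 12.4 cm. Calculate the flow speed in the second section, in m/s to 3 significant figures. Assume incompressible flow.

Continuity gives A₁v₁ = A₂v₂, so v₂ = (784 cm²)/(121 cm²) × 2.37 m/s = 15.4 m/s.

v₂ ≈ 15.4 m/s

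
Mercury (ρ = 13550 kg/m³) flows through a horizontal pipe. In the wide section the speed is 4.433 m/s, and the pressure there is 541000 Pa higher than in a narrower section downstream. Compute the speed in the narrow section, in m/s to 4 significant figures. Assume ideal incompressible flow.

9.975 m/s

Horizontal Bernoulli: P₁ + ½ρv₁² = P₂ + ½ρv₂², so v₂² = v₁² + 2(P₁ − P₂)/ρ.
v₂ = √(4.433² + 2·541000/13550) = √(19.65 + 79.85) = 9.975 m/s.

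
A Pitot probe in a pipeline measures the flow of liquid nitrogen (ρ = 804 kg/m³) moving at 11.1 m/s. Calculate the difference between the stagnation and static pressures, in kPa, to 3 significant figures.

ΔP ≈ 49.5 kPa

Bernoulli between the free stream and the stagnation point: ½ρv² = P_stag − P_static.
ΔP = ½·804·11.1² = 49500 Pa.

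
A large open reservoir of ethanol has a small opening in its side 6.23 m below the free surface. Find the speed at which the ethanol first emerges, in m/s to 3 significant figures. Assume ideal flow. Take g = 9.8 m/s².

Bernoulli from surface to hole (P equal, v_surface ≈ 0): v = √(2gh) = √(2×9.8×6.23) = 11.1 m/s.

v ≈ 11.1 m/s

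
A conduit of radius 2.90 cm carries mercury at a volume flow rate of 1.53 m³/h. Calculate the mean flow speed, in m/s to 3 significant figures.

v = 0.161 m/s

Q = 1.53 m³/h = 0.000425 m³/s.
v = Q/A = 0.000425 / 0.00264 = 0.161 m/s.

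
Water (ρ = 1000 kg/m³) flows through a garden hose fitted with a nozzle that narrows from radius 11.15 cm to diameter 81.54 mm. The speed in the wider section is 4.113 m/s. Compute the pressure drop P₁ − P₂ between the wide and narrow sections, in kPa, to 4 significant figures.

ΔP = 464.7 kPa

By continuity, v₂ = v₁·A₁/A₂ = 4.113·(390.6/52.22) = 30.76 m/s.
With no height change, Bernoulli's equation is P₁ + ½ρv₁² = P₂ + ½ρv₂².
P₁ − P₂ = ½·1000·(30.76² − 4.113²) = ½·1000·929.4 = 464700 Pa.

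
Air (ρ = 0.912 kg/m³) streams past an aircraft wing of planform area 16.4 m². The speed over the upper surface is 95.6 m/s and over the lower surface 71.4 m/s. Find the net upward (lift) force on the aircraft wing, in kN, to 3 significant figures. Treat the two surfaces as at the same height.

From P + ½ρv² = const at equal height, P_low − P_up = ½ρ(v_up² − v_low²).
ΔP = ½·0.912·(95.6² − 71.4²) = 1840 Pa.
Lift = ΔP · A = 1840 × 16.4 = 30200 N.

F = 30.2 kN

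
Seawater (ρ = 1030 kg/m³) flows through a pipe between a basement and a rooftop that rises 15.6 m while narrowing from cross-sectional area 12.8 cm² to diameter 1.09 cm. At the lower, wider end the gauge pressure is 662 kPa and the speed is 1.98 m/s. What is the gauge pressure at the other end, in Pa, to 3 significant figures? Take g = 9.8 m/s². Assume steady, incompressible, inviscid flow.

By continuity, v₂ = v₁·A₁/A₂ = 1.98·(12.8/0.933) = 27.2 m/s.
Applying Bernoulli between the two ends and solving for P₂: P₂ = P₁ + ½ρ(v₁² − v₂²) − ρgΔh.
P₂ = 662000 + ½·1030·(1.98² − 27.2²) − 1030·9.8·(+15.6) = 662000 + (-378000) − (157000) = 127000 Pa.

127000 Pa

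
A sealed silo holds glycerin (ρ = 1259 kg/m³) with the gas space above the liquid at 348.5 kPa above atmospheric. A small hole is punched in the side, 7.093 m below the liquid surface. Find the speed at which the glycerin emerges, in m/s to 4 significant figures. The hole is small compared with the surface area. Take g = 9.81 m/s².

Take point 1 at the surface (v₁ ≈ 0) and point 2 at the hole (at atmospheric pressure). Bernoulli: P₁ + ρg h = P_atm + ½ρv₂².
With P₁ − P_atm = 348500 Pa, v₂ = √(2gh + 2ΔP/ρ) = √(2·9.81·7.093 + 2·348500/1259) = 26.32 m/s.

26.32 m/s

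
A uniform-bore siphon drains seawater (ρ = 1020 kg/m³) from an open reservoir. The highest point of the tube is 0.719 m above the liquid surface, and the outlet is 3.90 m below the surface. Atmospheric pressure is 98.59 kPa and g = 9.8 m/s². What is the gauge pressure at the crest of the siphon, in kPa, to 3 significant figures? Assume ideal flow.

From the surface to the outlet (both open to atmosphere, surface at rest): v = √(2g·h_out) = √(2·9.8·3.90) = 8.74 m/s.
Continuity keeps v the same throughout the tube; from surface to crest, P_atm + 0 = P_top + ½ρv² + ρg·h_top.
P_top = 98590 − ½·1020·8.74² − 1020·9.8·0.719 = 52400 Pa. So P_gauge = P_top − P_atm = -46200 Pa.

P_gauge ≈ -46.2 kPa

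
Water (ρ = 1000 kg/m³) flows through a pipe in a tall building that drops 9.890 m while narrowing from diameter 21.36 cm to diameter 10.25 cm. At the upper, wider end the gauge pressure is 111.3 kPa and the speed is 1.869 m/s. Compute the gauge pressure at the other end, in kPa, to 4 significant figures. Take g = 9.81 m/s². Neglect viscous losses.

P₂ ≈ 177.1 kPa

The volume flow rate is constant, so v₂ = (A₁/A₂)v₁ = (358.3/82.52)·1.869 = 8.116 m/s.
Energy conservation along the streamline gives P₂ = P₁ − ½ρ(v₂² − v₁²) − ρg(h₂ − h₁).
P₂ = 111300 + ½·1000·(1.869² − 8.116²) − 1000·9.81·(−9.890) = 111300 + (-31190) − (-97020) = 177100 Pa.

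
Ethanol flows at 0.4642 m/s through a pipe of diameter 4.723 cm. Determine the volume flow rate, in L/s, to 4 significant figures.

Q = A·v = 0.001752 m² × 0.4642 m/s = 0.0008133 m³/s.
Converting: 0.0008133 m³/s × 1000 = 0.8133 L/s.

Q = 0.8133 L/s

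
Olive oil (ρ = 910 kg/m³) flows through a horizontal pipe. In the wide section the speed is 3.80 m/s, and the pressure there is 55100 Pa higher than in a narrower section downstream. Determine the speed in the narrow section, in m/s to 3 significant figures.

11.6 m/s

Horizontal Bernoulli: P₁ + ½ρv₁² = P₂ + ½ρv₂², so v₂² = v₁² + 2(P₁ − P₂)/ρ.
v₂ = √(3.80² + 2·55100/910) = √(14.4 + 121) = 11.6 m/s.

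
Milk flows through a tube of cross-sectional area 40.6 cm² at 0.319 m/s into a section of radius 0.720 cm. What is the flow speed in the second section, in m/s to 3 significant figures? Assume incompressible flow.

Mass conservation (A₁v₁ = A₂v₂) gives v₂ = 0.319 × 40.6/1.63 = 7.95 m/s.

v₂ ≈ 7.95 m/s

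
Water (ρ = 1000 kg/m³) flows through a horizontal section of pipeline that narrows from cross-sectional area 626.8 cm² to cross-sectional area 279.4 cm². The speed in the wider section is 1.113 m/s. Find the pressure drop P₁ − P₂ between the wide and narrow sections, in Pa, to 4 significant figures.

Continuity gives A₁v₁ = A₂v₂, so v₂ = (626.8 cm²)/(279.4 cm²) × 1.113 m/s = 2.497 m/s.
Bernoulli (h₁ = h₂): P₁ − P₂ = ½ρ(v₂² − v₁²).
P₁ − P₂ = ½·1000·(2.497² − 1.113²) = ½·1000·4.996 = 2498 Pa.

ΔP ≈ 2498 Pa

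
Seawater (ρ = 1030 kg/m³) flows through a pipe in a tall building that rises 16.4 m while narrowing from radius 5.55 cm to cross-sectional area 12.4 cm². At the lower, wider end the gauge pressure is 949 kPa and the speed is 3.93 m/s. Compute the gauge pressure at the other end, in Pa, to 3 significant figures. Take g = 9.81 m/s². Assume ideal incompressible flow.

307000 Pa

Mass conservation (A₁v₁ = A₂v₂) gives v₂ = 3.93 × 96.8/12.4 = 30.7 m/s.
Energy conservation along the streamline gives P₂ = P₁ − ½ρ(v₂² − v₁²) − ρg(h₂ − h₁).
P₂ = 949000 + ½·1030·(3.93² − 30.7²) − 1030·9.81·(+16.4) = 949000 + (-476000) − (166000) = 307000 Pa.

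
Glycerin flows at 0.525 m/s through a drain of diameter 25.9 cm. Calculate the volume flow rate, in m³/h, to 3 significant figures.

Q = A·v = 0.0527 m² × 0.525 m/s = 0.0277 m³/s.
Converting: 0.0277 m³/s × 3600 = 99.6 m³/h.

Q = 99.6 m³/h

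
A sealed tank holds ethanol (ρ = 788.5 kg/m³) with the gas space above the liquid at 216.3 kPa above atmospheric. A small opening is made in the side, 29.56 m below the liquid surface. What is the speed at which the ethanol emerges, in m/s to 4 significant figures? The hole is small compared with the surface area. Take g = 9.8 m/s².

Take point 1 at the surface (v₁ ≈ 0) and point 2 at the hole (at atmospheric pressure). Bernoulli: P₁ + ρg h = P_atm + ½ρv₂².
With P₁ − P_atm = 216300 Pa, v₂ = √(2gh + 2ΔP/ρ) = √(2·9.8·29.56 + 2·216300/788.5) = 33.59 m/s.

v ≈ 33.59 m/s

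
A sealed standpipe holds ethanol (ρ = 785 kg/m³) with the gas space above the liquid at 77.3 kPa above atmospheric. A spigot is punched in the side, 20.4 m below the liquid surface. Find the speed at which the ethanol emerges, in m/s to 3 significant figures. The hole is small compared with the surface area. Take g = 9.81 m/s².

24.4 m/s

Take point 1 at the surface (v₁ ≈ 0) and point 2 at the hole (at atmospheric pressure). Bernoulli: P₁ + ρg h = P_atm + ½ρv₂².
With P₁ − P_atm = 77300 Pa, v₂ = √(2gh + 2ΔP/ρ) = √(2·9.81·20.4 + 2·77300/785) = 24.4 m/s.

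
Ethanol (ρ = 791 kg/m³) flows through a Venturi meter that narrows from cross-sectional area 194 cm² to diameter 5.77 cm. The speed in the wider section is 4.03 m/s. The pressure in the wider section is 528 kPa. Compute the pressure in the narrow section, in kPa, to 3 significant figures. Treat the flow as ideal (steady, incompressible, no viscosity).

Mass conservation (A₁v₁ = A₂v₂) gives v₂ = 4.03 × 194/26.1 = 29.9 m/s.
With no height change, Bernoulli's equation is P₁ + ½ρv₁² = P₂ + ½ρv₂².
P₂ = P₁ − ½ρ(v₂² − v₁²) = 528000 − ½·791·(29.9² − 4.03²) = 528000 − 347000 = 181000 Pa.

P₂ ≈ 181 kPa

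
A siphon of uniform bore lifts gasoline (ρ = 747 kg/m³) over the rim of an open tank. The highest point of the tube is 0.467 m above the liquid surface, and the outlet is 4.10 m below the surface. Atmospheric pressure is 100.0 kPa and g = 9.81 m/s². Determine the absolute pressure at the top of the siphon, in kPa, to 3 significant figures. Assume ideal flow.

66.5 kPa

The outlet speed comes from Torricelli: v = √(2g·4.10) = 8.97 m/s.
The bore is uniform, so the speed at the crest is the same v. Bernoulli surface→crest: P_atm = P_top + ½ρv² + ρg·h_top.
P_top = 100000 − ½·747·8.97² − 747·9.81·0.467 = 66500 Pa.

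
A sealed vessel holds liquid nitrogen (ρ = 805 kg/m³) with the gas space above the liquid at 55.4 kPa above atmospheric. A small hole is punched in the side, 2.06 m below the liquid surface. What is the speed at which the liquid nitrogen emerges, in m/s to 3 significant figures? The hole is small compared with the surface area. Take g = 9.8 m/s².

Take point 1 at the surface (v₁ ≈ 0) and point 2 at the hole (at atmospheric pressure). Bernoulli: P₁ + ρg h = P_atm + ½ρv₂².
With P₁ − P_atm = 55400 Pa, v₂ = √(2gh + 2ΔP/ρ) = √(2·9.8·2.06 + 2·55400/805) = 13.3 m/s.

13.3 m/s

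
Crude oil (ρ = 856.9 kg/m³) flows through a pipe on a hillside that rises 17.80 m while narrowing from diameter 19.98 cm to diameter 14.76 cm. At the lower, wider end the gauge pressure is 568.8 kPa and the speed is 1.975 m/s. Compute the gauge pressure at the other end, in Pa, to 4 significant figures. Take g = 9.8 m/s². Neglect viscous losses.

415400 Pa

The volume flow rate is constant, so v₂ = (A₁/A₂)v₁ = (313.5/171.1)·1.975 = 3.619 m/s.
Bernoulli: P₁ + ½ρv₁² + ρg h₁ = P₂ + ½ρv₂² + ρg h₂, so P₂ = P₁ + ½ρ(v₁² − v₂²) − ρg(h₂ − h₁).
P₂ = 568800 + ½·856.9·(1.975² − 3.619²) − 856.9·9.8·(+17.80) = 568800 + (-3940) − (149500) = 415400 Pa.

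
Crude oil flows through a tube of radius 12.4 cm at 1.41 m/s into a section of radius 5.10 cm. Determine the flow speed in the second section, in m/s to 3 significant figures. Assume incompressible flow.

v₂ ≈ 8.34 m/s

Mass conservation (A₁v₁ = A₂v₂) gives v₂ = 1.41 × 483/81.7 = 8.34 m/s.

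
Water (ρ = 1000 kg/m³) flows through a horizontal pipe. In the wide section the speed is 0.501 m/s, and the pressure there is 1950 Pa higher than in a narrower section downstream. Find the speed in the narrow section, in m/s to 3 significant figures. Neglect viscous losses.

v₂ ≈ 2.04 m/s

With h₁ = h₂, rearranging Bernoulli gives v₂ = √(v₁² + 2ΔP/ρ).
v₂ = √(0.501² + 2·1950/1000) = √(0.251 + 3.90) = 2.04 m/s.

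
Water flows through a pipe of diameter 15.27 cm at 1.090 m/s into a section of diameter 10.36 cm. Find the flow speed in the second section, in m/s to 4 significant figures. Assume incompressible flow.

Mass conservation (A₁v₁ = A₂v₂) gives v₂ = 1.090 × 183.1/84.30 = 2.368 m/s.

v₂ ≈ 2.368 m/s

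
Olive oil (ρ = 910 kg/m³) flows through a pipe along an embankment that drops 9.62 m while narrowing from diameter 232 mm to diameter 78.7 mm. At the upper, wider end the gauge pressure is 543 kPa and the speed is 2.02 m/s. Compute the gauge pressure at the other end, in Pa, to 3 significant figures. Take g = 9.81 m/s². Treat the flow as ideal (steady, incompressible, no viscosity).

Continuity gives A₁v₁ = A₂v₂, so v₂ = (423 cm²)/(48.6 cm²) × 2.02 m/s = 17.6 m/s.
Energy conservation along the streamline gives P₂ = P₁ − ½ρ(v₂² − v₁²) − ρg(h₂ − h₁).
P₂ = 543000 + ½·910·(2.02² − 17.6²) − 910·9.81·(−9.62) = 543000 + (-138000) − (-85900) = 491000 Pa.

491000 Pa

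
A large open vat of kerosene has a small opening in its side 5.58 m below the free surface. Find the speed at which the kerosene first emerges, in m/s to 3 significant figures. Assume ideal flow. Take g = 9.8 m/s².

The surface is effectively still and both ends are open, so ½v² = gh and v = √(2·9.8·5.58) = 10.5 m/s.

10.5 m/s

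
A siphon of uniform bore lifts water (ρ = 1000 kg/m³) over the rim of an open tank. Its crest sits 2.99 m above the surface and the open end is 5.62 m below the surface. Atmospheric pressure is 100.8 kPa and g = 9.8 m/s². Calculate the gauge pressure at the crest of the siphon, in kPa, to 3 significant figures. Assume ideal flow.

The outlet speed comes from Torricelli: v = √(2g·5.62) = 10.5 m/s.
Continuity keeps v the same throughout the tube; from surface to crest, P_atm + 0 = P_top + ½ρv² + ρg·h_top.
P_top = 100800 − ½·1000·10.5² − 1000·9.8·2.99 = 16400 Pa. So P_gauge = P_top − P_atm = -84400 Pa.

P_gauge ≈ -84.4 kPa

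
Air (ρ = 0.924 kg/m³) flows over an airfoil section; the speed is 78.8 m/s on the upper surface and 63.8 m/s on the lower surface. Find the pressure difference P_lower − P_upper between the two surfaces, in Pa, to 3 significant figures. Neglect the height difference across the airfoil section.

With negligible Δh, P + ½ρv² is constant, so P_low − P_up = ½ρ(v_up² − v_low²).
ΔP = ½·0.924·(78.8² − 63.8²) = 988 Pa.

ΔP ≈ 988 Pa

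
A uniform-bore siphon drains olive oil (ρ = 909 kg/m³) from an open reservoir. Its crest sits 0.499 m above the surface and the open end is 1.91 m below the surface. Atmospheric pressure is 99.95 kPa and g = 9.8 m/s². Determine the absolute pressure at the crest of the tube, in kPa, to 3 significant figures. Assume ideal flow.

The outlet speed comes from Torricelli: v = √(2g·1.91) = 6.12 m/s.
With constant cross-section the crest speed equals v; applying Bernoulli from the surface up to the crest, P_top = P_atm − ½ρv² − ρg·h_top.
P_top = 99950 − ½·909·6.12² − 909·9.8·0.499 = 78500 Pa.

78.5 kPa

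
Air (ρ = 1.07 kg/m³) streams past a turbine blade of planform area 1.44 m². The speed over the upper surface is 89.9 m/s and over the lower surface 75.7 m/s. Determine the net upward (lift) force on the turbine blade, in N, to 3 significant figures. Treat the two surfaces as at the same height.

The faster flow above has the lower pressure; Bernoulli (same height) gives ΔP = ½ρ(v_up² − v_low²).
ΔP = ½·1.07·(89.9² − 75.7²) = 1260 Pa.
Lift = ΔP · A = 1260 × 1.44 = 1810 N.

F = 1810 N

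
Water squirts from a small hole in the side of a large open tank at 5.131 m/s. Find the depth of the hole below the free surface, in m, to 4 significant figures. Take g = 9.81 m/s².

h = 1.342 m

For a small hole in a large open tank, ½v² = gh, giving h = v²/(2g).
h = 5.131²/(2·9.81) = 26.33/19.62 = 1.342 m.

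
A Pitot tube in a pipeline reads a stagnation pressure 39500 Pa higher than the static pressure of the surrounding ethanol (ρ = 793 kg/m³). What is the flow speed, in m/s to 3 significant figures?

Bernoulli between the free stream and the stagnation point: ½ρv² = P_stag − P_static.
v = √(2ΔP/ρ) = √(2·39500/793) = 9.98 m/s.

v ≈ 9.98 m/s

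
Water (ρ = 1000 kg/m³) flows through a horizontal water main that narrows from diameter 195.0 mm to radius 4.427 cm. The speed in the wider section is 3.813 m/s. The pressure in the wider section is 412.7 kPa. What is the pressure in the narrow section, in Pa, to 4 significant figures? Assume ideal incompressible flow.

By continuity, v₂ = v₁·A₁/A₂ = 3.813·(298.6/61.57) = 18.50 m/s.
The pipe is horizontal, so Bernoulli reduces to P₁ + ½ρv₁² = P₂ + ½ρv₂².
P₂ = P₁ − ½ρ(v₂² − v₁²) = 412700 − ½·1000·(18.50² − 3.813²) = 412700 − 163800 = 248900 Pa.

P₂ ≈ 248900 Pa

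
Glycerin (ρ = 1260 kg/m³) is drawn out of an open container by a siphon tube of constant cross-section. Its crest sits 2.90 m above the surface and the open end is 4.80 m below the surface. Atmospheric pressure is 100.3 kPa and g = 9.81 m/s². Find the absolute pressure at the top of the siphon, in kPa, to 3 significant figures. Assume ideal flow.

Bernoulli surface→outlet gives ½v² = g·h_out, so v = √(2·9.81·4.80) = 9.70 m/s.
Continuity keeps v the same throughout the tube; from surface to crest, P_atm + 0 = P_top + ½ρv² + ρg·h_top.
P_top = 100300 − ½·1260·9.70² − 1260·9.81·2.90 = 5120 Pa.

P_top = 5.12 kPa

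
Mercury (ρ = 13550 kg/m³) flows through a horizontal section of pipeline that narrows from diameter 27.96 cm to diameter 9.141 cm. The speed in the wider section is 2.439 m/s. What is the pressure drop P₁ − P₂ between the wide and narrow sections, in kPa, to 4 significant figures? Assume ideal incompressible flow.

ΔP ≈ 3488 kPa

The volume flow rate is constant, so v₂ = (A₁/A₂)v₁ = (614.0/65.63)·2.439 = 22.82 m/s.
Bernoulli (h₁ = h₂): P₁ − P₂ = ½ρ(v₂² − v₁²).
P₁ − P₂ = ½·13550·(22.82² − 2.439²) = ½·13550·514.8 = 3488000 Pa.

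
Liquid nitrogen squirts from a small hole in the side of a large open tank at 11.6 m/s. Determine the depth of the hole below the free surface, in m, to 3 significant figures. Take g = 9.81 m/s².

h ≈ 6.86 m

Inverting v = √(2gh) gives h = v² / 2g.
h = 11.6²/(2·9.81) = 135/19.62 = 6.86 m.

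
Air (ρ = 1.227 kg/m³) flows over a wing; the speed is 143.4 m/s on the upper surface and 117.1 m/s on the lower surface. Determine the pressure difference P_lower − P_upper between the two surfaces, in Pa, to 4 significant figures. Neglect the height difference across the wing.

The pressure is lower where the speed is higher: ΔP = ½ρ(v_up² − v_low²).
ΔP = ½·1.227·(143.4² − 117.1²) = 4203 Pa.

ΔP ≈ 4203 Pa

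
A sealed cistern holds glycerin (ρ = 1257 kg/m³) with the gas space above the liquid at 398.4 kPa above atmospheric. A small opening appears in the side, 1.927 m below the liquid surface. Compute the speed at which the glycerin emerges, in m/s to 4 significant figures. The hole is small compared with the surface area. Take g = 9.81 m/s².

25.92 m/s

Take point 1 at the surface (v₁ ≈ 0) and point 2 at the hole (at atmospheric pressure). Bernoulli: P₁ + ρg h = P_atm + ½ρv₂².
With P₁ − P_atm = 398400 Pa, v₂ = √(2gh + 2ΔP/ρ) = √(2·9.81·1.927 + 2·398400/1257) = 25.92 m/s.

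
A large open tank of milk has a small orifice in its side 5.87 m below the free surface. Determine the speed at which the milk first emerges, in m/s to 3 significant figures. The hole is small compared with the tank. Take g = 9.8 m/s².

The surface is effectively still and both ends are open, so ½v² = gh and v = √(2·9.8·5.87) = 10.7 m/s.

v ≈ 10.7 m/s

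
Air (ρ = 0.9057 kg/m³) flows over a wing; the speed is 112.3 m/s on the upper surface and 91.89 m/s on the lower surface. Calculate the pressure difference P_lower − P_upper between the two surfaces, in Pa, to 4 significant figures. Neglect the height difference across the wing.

The pressure is lower where the speed is higher: ΔP = ½ρ(v_up² − v_low²).
ΔP = ½·0.9057·(112.3² − 91.89²) = 1887 Pa.

ΔP = 1887 Pa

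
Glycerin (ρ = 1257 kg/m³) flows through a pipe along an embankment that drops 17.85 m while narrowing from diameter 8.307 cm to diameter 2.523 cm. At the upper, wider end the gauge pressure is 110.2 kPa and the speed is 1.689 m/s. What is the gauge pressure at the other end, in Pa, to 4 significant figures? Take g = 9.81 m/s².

The volume flow rate is constant, so v₂ = (A₁/A₂)v₁ = (54.20/4.999)·1.689 = 18.31 m/s.
Bernoulli: P₁ + ½ρv₁² + ρg h₁ = P₂ + ½ρv₂² + ρg h₂, so P₂ = P₁ + ½ρ(v₁² − v₂²) − ρg(h₂ − h₁).
P₂ = 110200 + ½·1257·(1.689² − 18.31²) − 1257·9.81·(−17.85) = 110200 + (-208900) − (-220100) = 121400 Pa.

P₂ ≈ 121400 Pa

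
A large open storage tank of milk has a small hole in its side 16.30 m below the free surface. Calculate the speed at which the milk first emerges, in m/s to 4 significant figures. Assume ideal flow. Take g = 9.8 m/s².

The surface is effectively still and both ends are open, so ½v² = gh and v = √(2·9.8·16.30) = 17.87 m/s.

17.87 m/s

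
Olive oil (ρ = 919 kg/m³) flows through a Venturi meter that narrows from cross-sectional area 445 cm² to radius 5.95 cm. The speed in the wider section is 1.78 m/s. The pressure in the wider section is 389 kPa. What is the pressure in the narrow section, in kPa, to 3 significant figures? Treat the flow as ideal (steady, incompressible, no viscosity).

P₂ = 367 kPa

The volume flow rate is constant, so v₂ = (A₁/A₂)v₁ = (445/111)·1.78 = 7.12 m/s.
Along the horizontal streamline, P + ½ρv² is constant.
P₂ = P₁ − ½ρ(v₂² − v₁²) = 389000 − ½·919·(7.12² − 1.78²) = 389000 − 21900 = 367000 Pa.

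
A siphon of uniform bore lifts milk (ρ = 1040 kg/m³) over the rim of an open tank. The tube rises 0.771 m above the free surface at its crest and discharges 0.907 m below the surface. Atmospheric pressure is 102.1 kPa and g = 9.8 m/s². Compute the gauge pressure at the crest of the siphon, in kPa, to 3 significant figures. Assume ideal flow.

P_gauge = -17.1 kPa

Bernoulli surface→outlet gives ½v² = g·h_out, so v = √(2·9.8·0.907) = 4.22 m/s.
The bore is uniform, so the speed at the crest is the same v. Bernoulli surface→crest: P_atm = P_top + ½ρv² + ρg·h_top.
P_top = 102100 − ½·1040·4.22² − 1040·9.8·0.771 = 85000 Pa. So P_gauge = P_top − P_atm = -17100 Pa.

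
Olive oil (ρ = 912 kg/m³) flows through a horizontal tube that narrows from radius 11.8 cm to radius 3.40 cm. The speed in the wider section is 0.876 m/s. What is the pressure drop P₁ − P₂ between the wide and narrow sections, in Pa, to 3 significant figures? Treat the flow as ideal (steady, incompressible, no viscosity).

Continuity gives A₁v₁ = A₂v₂, so v₂ = (437 cm²)/(36.3 cm²) × 0.876 m/s = 10.6 m/s.
The pipe is horizontal, so Bernoulli reduces to P₁ + ½ρv₁² = P₂ + ½ρv₂².
P₁ − P₂ = ½·912·(10.6² − 0.876²) = ½·912·111 = 50400 Pa.

ΔP ≈ 50400 Pa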